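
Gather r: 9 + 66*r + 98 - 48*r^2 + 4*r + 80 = -48*r^2 + 70*r + 187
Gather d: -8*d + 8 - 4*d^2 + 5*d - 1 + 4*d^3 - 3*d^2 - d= 4*d^3 - 7*d^2 - 4*d + 7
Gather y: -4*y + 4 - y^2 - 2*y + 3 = -y^2 - 6*y + 7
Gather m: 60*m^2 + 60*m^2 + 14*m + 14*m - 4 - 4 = 120*m^2 + 28*m - 8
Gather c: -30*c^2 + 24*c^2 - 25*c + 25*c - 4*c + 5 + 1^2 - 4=-6*c^2 - 4*c + 2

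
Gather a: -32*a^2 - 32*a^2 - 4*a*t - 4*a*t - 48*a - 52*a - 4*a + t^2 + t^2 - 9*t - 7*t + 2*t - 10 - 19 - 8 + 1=-64*a^2 + a*(-8*t - 104) + 2*t^2 - 14*t - 36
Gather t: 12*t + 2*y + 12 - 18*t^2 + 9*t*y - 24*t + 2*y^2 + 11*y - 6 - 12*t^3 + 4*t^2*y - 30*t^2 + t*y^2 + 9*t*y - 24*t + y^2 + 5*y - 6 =-12*t^3 + t^2*(4*y - 48) + t*(y^2 + 18*y - 36) + 3*y^2 + 18*y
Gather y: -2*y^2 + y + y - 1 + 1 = -2*y^2 + 2*y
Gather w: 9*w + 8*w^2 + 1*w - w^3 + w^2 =-w^3 + 9*w^2 + 10*w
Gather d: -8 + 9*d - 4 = 9*d - 12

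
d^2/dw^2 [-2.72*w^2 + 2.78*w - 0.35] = -5.44000000000000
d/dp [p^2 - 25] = 2*p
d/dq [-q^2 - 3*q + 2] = -2*q - 3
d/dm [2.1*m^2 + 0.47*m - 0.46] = 4.2*m + 0.47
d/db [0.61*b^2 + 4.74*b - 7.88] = 1.22*b + 4.74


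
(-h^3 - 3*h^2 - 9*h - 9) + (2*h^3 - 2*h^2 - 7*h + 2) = h^3 - 5*h^2 - 16*h - 7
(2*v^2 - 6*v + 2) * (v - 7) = 2*v^3 - 20*v^2 + 44*v - 14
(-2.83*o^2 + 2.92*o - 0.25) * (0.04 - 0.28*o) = 0.7924*o^3 - 0.9308*o^2 + 0.1868*o - 0.01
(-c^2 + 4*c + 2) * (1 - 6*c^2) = 6*c^4 - 24*c^3 - 13*c^2 + 4*c + 2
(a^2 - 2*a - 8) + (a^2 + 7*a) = 2*a^2 + 5*a - 8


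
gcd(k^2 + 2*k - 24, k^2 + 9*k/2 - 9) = k + 6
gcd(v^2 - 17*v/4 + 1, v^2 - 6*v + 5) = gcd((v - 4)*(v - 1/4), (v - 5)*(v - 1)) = 1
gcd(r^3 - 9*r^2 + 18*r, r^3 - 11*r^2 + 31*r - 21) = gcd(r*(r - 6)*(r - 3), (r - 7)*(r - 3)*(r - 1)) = r - 3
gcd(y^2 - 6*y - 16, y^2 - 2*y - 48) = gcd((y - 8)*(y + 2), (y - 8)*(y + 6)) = y - 8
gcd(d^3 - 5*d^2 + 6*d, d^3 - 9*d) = d^2 - 3*d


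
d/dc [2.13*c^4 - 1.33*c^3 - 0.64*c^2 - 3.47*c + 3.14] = 8.52*c^3 - 3.99*c^2 - 1.28*c - 3.47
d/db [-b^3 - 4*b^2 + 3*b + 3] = -3*b^2 - 8*b + 3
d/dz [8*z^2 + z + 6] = 16*z + 1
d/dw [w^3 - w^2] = w*(3*w - 2)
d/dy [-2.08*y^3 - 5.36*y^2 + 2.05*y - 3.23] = -6.24*y^2 - 10.72*y + 2.05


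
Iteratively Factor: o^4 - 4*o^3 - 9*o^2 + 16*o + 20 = (o + 1)*(o^3 - 5*o^2 - 4*o + 20) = (o + 1)*(o + 2)*(o^2 - 7*o + 10) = (o - 2)*(o + 1)*(o + 2)*(o - 5)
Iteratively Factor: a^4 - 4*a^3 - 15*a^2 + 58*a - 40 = (a - 1)*(a^3 - 3*a^2 - 18*a + 40) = (a - 1)*(a + 4)*(a^2 - 7*a + 10) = (a - 5)*(a - 1)*(a + 4)*(a - 2)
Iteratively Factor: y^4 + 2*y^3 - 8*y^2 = (y + 4)*(y^3 - 2*y^2) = (y - 2)*(y + 4)*(y^2) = y*(y - 2)*(y + 4)*(y)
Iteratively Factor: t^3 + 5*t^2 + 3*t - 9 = (t + 3)*(t^2 + 2*t - 3) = (t + 3)^2*(t - 1)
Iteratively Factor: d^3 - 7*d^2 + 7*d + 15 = (d - 3)*(d^2 - 4*d - 5) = (d - 3)*(d + 1)*(d - 5)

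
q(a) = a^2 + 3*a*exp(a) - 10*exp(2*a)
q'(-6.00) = -12.04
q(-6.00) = 35.96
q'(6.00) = -3246611.82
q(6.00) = -1620250.20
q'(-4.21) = -8.57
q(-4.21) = 17.53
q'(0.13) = -21.82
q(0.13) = -12.51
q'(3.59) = -25752.04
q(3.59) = -12725.95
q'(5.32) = -831569.67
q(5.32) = -414437.44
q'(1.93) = -884.89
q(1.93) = -431.04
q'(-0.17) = -12.47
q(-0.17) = -7.52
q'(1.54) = -396.54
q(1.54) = -193.66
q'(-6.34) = -12.71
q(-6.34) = 40.16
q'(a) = 3*a*exp(a) + 2*a - 20*exp(2*a) + 3*exp(a)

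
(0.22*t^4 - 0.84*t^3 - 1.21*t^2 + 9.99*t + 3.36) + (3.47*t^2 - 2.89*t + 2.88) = 0.22*t^4 - 0.84*t^3 + 2.26*t^2 + 7.1*t + 6.24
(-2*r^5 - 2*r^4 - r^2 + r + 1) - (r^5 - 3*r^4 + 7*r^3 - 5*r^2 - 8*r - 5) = -3*r^5 + r^4 - 7*r^3 + 4*r^2 + 9*r + 6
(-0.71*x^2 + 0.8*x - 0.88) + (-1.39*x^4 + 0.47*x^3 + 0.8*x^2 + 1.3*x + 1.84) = -1.39*x^4 + 0.47*x^3 + 0.0900000000000001*x^2 + 2.1*x + 0.96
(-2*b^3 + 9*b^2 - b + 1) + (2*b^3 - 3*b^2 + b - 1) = 6*b^2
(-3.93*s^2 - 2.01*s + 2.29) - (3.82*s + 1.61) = -3.93*s^2 - 5.83*s + 0.68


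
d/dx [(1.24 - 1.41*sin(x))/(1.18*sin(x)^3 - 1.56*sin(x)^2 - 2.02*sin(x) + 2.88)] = (3.3276*sin(x)^3 - 6.5892*sin(x)^2 + 3.8688*sin(x) - 1.556)*cos(x)/(1.3924*sin(x)^6 - 3.6816*sin(x)^5 - 2.3336*sin(x)^4 + 13.0992*sin(x)^3 - 4.9052*sin(x)^2 - 11.6352*sin(x) + 8.2944)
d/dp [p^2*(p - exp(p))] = p*(-p*exp(p) + 3*p - 2*exp(p))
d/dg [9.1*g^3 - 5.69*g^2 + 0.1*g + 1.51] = 27.3*g^2 - 11.38*g + 0.1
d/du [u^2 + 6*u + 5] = 2*u + 6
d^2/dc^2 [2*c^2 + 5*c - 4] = 4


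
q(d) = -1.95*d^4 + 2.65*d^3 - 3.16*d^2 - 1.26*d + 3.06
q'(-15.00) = 28207.29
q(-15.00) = -108351.54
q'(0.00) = -1.26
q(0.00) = 3.06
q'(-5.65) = 1695.06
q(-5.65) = -2555.80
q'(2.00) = -44.50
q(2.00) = -22.10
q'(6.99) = -2320.95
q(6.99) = -3910.34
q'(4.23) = -476.10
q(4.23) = -482.54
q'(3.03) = -164.40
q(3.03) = -120.41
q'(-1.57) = 58.44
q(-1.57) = -24.85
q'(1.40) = -15.93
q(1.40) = -5.12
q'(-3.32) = 392.79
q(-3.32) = -361.47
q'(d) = -7.8*d^3 + 7.95*d^2 - 6.32*d - 1.26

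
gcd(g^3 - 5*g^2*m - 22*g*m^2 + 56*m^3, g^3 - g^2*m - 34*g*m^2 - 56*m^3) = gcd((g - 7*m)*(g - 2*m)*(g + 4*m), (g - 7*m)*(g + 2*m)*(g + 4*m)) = g^2 - 3*g*m - 28*m^2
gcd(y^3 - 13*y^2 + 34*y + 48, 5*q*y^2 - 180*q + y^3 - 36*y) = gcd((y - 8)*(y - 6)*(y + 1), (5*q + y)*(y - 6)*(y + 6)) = y - 6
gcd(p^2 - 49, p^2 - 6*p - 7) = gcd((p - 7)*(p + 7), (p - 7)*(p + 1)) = p - 7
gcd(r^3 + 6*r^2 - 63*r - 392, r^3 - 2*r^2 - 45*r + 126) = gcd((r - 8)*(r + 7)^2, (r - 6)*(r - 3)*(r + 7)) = r + 7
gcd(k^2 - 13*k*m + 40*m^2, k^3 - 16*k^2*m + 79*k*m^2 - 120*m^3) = k^2 - 13*k*m + 40*m^2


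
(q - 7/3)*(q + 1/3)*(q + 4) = q^3 + 2*q^2 - 79*q/9 - 28/9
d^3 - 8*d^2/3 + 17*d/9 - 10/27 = (d - 5/3)*(d - 2/3)*(d - 1/3)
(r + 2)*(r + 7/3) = r^2 + 13*r/3 + 14/3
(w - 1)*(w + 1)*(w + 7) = w^3 + 7*w^2 - w - 7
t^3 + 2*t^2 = t^2*(t + 2)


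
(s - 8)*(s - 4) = s^2 - 12*s + 32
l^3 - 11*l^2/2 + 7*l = l*(l - 7/2)*(l - 2)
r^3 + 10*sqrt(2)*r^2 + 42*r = r*(r + 3*sqrt(2))*(r + 7*sqrt(2))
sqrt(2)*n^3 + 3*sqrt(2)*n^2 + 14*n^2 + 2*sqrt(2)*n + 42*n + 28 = (n + 2)*(n + 7*sqrt(2))*(sqrt(2)*n + sqrt(2))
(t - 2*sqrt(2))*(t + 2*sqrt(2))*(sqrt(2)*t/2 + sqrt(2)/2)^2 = t^4/2 + t^3 - 7*t^2/2 - 8*t - 4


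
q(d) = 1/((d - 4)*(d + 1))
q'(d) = -1/((d - 4)*(d + 1)^2) - 1/((d - 4)^2*(d + 1)) = (3 - 2*d)/(d^4 - 6*d^3 + d^2 + 24*d + 16)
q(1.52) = -0.16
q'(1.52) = -0.00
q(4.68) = 0.26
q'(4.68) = -0.43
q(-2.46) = 0.11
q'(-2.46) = 0.09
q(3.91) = -2.26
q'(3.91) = -24.68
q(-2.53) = 0.10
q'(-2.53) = 0.08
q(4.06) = 3.29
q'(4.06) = -55.55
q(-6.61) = 0.02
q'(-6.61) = 0.00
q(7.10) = 0.04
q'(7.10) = -0.02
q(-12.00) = 0.01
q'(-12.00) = 0.00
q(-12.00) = 0.01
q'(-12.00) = 0.00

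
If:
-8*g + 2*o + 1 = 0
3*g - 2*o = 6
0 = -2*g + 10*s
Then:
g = -1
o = -9/2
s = -1/5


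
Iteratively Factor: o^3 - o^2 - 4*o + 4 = (o + 2)*(o^2 - 3*o + 2) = (o - 1)*(o + 2)*(o - 2)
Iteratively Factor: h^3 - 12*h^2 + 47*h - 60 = (h - 4)*(h^2 - 8*h + 15) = (h - 5)*(h - 4)*(h - 3)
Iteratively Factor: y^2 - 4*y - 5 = (y - 5)*(y + 1)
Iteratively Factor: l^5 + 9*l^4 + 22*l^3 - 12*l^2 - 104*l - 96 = (l + 2)*(l^4 + 7*l^3 + 8*l^2 - 28*l - 48) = (l + 2)^2*(l^3 + 5*l^2 - 2*l - 24) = (l + 2)^2*(l + 4)*(l^2 + l - 6) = (l + 2)^2*(l + 3)*(l + 4)*(l - 2)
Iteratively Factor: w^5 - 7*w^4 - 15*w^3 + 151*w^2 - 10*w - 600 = (w + 2)*(w^4 - 9*w^3 + 3*w^2 + 145*w - 300) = (w - 5)*(w + 2)*(w^3 - 4*w^2 - 17*w + 60) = (w - 5)^2*(w + 2)*(w^2 + w - 12) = (w - 5)^2*(w - 3)*(w + 2)*(w + 4)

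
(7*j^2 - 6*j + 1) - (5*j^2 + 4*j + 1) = 2*j^2 - 10*j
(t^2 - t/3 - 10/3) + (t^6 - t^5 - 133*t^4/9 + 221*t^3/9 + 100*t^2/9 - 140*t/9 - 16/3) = t^6 - t^5 - 133*t^4/9 + 221*t^3/9 + 109*t^2/9 - 143*t/9 - 26/3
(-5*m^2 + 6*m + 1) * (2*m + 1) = -10*m^3 + 7*m^2 + 8*m + 1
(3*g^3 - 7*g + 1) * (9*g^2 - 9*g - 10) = 27*g^5 - 27*g^4 - 93*g^3 + 72*g^2 + 61*g - 10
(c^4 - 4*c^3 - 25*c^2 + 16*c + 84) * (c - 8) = c^5 - 12*c^4 + 7*c^3 + 216*c^2 - 44*c - 672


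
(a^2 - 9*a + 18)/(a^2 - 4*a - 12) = (a - 3)/(a + 2)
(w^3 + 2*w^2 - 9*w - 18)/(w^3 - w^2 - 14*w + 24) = (w^2 + 5*w + 6)/(w^2 + 2*w - 8)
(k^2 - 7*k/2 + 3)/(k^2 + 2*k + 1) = (k^2 - 7*k/2 + 3)/(k^2 + 2*k + 1)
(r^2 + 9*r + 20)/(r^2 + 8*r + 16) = (r + 5)/(r + 4)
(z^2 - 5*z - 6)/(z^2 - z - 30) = (z + 1)/(z + 5)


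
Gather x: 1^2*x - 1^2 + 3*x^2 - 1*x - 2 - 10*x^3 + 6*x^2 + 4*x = -10*x^3 + 9*x^2 + 4*x - 3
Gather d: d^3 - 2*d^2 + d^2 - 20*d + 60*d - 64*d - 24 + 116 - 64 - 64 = d^3 - d^2 - 24*d - 36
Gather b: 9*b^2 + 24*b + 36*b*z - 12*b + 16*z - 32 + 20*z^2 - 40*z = 9*b^2 + b*(36*z + 12) + 20*z^2 - 24*z - 32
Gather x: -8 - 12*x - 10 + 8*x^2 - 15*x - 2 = 8*x^2 - 27*x - 20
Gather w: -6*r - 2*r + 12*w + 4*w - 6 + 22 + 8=-8*r + 16*w + 24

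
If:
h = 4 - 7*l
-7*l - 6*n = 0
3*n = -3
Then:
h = -2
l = 6/7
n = -1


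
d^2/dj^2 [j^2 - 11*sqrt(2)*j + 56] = 2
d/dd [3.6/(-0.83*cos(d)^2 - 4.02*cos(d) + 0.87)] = -(5.976*cos(d) + 14.472)*sin(d)/(0.83*cos(d)^2 + 4.02*cos(d) - 0.87)^2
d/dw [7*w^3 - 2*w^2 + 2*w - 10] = 21*w^2 - 4*w + 2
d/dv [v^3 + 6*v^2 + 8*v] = 3*v^2 + 12*v + 8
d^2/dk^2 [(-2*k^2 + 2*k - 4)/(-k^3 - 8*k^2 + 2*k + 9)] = 4*(k^6 - 3*k^5 - 6*k^4 + 141*k^3 + 534*k^2 - 258*k + 251)/(k^9 + 24*k^8 + 186*k^7 + 389*k^6 - 804*k^5 - 1524*k^4 + 1099*k^3 + 1836*k^2 - 486*k - 729)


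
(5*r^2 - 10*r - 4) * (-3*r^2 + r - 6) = -15*r^4 + 35*r^3 - 28*r^2 + 56*r + 24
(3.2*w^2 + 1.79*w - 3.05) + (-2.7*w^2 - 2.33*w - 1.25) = 0.5*w^2 - 0.54*w - 4.3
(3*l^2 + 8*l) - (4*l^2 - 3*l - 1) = -l^2 + 11*l + 1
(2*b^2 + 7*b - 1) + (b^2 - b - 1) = 3*b^2 + 6*b - 2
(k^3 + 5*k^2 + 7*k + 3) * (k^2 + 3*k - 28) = k^5 + 8*k^4 - 6*k^3 - 116*k^2 - 187*k - 84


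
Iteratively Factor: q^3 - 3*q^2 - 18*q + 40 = (q - 5)*(q^2 + 2*q - 8) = (q - 5)*(q + 4)*(q - 2)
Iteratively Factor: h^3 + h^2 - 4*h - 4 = (h + 2)*(h^2 - h - 2) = (h + 1)*(h + 2)*(h - 2)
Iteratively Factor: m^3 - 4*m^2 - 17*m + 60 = (m + 4)*(m^2 - 8*m + 15) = (m - 5)*(m + 4)*(m - 3)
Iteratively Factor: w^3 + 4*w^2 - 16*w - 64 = (w + 4)*(w^2 - 16) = (w + 4)^2*(w - 4)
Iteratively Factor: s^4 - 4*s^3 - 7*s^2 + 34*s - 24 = (s - 2)*(s^3 - 2*s^2 - 11*s + 12) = (s - 2)*(s - 1)*(s^2 - s - 12) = (s - 4)*(s - 2)*(s - 1)*(s + 3)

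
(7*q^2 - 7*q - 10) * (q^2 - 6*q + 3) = 7*q^4 - 49*q^3 + 53*q^2 + 39*q - 30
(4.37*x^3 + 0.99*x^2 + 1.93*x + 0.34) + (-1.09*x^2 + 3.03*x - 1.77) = 4.37*x^3 - 0.1*x^2 + 4.96*x - 1.43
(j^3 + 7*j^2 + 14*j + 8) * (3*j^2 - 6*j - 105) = 3*j^5 + 15*j^4 - 105*j^3 - 795*j^2 - 1518*j - 840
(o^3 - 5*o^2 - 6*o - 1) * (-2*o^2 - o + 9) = -2*o^5 + 9*o^4 + 26*o^3 - 37*o^2 - 53*o - 9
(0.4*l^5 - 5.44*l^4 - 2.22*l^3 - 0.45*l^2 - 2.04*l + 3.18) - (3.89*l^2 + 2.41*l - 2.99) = 0.4*l^5 - 5.44*l^4 - 2.22*l^3 - 4.34*l^2 - 4.45*l + 6.17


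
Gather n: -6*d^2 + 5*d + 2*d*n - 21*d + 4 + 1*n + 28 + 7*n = -6*d^2 - 16*d + n*(2*d + 8) + 32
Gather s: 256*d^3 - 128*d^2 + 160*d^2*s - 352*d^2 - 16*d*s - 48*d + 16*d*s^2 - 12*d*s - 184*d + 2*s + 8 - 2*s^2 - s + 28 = 256*d^3 - 480*d^2 - 232*d + s^2*(16*d - 2) + s*(160*d^2 - 28*d + 1) + 36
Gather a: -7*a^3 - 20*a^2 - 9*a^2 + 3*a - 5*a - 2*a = -7*a^3 - 29*a^2 - 4*a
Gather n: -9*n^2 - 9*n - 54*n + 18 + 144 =-9*n^2 - 63*n + 162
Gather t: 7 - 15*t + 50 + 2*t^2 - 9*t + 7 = 2*t^2 - 24*t + 64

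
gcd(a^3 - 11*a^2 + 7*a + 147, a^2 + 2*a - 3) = a + 3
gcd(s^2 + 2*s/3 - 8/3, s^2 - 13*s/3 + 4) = s - 4/3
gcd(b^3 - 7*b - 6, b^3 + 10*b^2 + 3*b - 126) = b - 3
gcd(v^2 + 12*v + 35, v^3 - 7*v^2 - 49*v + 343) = v + 7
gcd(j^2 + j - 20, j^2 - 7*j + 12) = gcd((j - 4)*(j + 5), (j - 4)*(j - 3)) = j - 4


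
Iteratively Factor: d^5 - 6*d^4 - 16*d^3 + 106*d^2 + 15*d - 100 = (d - 5)*(d^4 - d^3 - 21*d^2 + d + 20) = (d - 5)*(d + 1)*(d^3 - 2*d^2 - 19*d + 20) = (d - 5)^2*(d + 1)*(d^2 + 3*d - 4) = (d - 5)^2*(d + 1)*(d + 4)*(d - 1)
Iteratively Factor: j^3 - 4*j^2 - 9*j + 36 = (j + 3)*(j^2 - 7*j + 12) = (j - 4)*(j + 3)*(j - 3)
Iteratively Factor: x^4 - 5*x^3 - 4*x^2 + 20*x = (x)*(x^3 - 5*x^2 - 4*x + 20) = x*(x + 2)*(x^2 - 7*x + 10) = x*(x - 5)*(x + 2)*(x - 2)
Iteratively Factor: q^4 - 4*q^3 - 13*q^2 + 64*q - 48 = (q - 4)*(q^3 - 13*q + 12) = (q - 4)*(q - 3)*(q^2 + 3*q - 4) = (q - 4)*(q - 3)*(q + 4)*(q - 1)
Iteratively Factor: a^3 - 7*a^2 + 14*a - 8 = (a - 2)*(a^2 - 5*a + 4) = (a - 4)*(a - 2)*(a - 1)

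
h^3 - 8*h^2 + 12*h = h*(h - 6)*(h - 2)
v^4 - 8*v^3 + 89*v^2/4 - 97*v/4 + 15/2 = (v - 3)*(v - 5/2)*(v - 2)*(v - 1/2)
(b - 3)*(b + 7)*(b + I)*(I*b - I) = I*b^4 - b^3 + 3*I*b^3 - 3*b^2 - 25*I*b^2 + 25*b + 21*I*b - 21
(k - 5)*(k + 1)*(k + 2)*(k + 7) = k^4 + 5*k^3 - 27*k^2 - 101*k - 70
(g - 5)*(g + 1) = g^2 - 4*g - 5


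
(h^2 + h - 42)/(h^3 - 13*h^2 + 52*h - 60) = (h + 7)/(h^2 - 7*h + 10)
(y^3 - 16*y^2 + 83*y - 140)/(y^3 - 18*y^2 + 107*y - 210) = (y - 4)/(y - 6)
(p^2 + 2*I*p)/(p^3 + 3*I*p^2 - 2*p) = 1/(p + I)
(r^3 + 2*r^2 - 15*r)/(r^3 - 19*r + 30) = r/(r - 2)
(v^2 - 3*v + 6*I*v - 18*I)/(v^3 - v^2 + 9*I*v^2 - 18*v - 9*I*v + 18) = (v - 3)/(v^2 + v*(-1 + 3*I) - 3*I)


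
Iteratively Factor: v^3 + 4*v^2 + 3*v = (v + 3)*(v^2 + v) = v*(v + 3)*(v + 1)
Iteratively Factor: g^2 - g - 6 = (g - 3)*(g + 2)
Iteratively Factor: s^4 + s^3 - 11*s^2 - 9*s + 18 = (s + 3)*(s^3 - 2*s^2 - 5*s + 6) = (s - 1)*(s + 3)*(s^2 - s - 6) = (s - 1)*(s + 2)*(s + 3)*(s - 3)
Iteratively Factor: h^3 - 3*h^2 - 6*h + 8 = (h + 2)*(h^2 - 5*h + 4) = (h - 1)*(h + 2)*(h - 4)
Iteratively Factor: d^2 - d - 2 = (d + 1)*(d - 2)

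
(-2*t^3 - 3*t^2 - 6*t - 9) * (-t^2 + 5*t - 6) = 2*t^5 - 7*t^4 + 3*t^3 - 3*t^2 - 9*t + 54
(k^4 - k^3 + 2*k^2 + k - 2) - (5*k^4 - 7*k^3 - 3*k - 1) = -4*k^4 + 6*k^3 + 2*k^2 + 4*k - 1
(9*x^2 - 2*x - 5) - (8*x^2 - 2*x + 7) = x^2 - 12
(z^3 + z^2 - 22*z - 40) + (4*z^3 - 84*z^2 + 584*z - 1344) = 5*z^3 - 83*z^2 + 562*z - 1384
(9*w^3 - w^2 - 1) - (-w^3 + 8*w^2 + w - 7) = 10*w^3 - 9*w^2 - w + 6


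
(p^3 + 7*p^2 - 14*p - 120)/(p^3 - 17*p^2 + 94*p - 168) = (p^2 + 11*p + 30)/(p^2 - 13*p + 42)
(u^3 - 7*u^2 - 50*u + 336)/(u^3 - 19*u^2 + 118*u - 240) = (u + 7)/(u - 5)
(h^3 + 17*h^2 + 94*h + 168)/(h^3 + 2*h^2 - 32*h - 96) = (h^2 + 13*h + 42)/(h^2 - 2*h - 24)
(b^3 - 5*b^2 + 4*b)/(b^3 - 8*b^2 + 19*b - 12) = b/(b - 3)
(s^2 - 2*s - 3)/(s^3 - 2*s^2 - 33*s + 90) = (s + 1)/(s^2 + s - 30)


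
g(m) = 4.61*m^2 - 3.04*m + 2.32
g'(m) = 9.22*m - 3.04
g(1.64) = 9.73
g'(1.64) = 12.08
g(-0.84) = 8.13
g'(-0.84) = -10.78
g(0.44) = 1.87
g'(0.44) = 1.02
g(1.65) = 9.85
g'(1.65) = 12.17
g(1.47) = 7.81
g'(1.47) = 10.51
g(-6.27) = 202.61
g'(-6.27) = -60.85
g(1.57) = 8.91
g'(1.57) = 11.44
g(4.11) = 67.70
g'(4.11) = 34.85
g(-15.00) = 1085.17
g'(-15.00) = -141.34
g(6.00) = 150.04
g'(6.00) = 52.28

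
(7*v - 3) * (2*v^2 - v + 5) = 14*v^3 - 13*v^2 + 38*v - 15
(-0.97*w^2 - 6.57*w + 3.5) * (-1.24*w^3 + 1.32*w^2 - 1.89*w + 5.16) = 1.2028*w^5 + 6.8664*w^4 - 11.1791*w^3 + 12.0321*w^2 - 40.5162*w + 18.06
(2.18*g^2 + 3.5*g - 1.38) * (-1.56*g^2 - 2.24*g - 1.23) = -3.4008*g^4 - 10.3432*g^3 - 8.3686*g^2 - 1.2138*g + 1.6974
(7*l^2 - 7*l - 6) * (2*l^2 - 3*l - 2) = 14*l^4 - 35*l^3 - 5*l^2 + 32*l + 12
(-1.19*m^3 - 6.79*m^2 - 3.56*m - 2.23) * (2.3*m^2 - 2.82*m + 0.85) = -2.737*m^5 - 12.2612*m^4 + 9.9483*m^3 - 0.8613*m^2 + 3.2626*m - 1.8955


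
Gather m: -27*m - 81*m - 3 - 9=-108*m - 12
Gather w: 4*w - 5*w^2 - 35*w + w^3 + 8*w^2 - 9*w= w^3 + 3*w^2 - 40*w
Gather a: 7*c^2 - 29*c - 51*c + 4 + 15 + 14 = 7*c^2 - 80*c + 33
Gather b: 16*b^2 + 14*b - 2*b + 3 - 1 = 16*b^2 + 12*b + 2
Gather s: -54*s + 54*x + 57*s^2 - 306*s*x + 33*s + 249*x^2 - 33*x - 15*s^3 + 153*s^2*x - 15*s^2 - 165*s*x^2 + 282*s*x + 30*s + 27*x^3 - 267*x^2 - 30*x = -15*s^3 + s^2*(153*x + 42) + s*(-165*x^2 - 24*x + 9) + 27*x^3 - 18*x^2 - 9*x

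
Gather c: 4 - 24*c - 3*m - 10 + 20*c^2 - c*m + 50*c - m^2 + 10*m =20*c^2 + c*(26 - m) - m^2 + 7*m - 6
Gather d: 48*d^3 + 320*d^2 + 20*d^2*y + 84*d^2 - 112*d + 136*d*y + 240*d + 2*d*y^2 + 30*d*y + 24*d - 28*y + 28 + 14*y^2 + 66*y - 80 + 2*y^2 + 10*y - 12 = 48*d^3 + d^2*(20*y + 404) + d*(2*y^2 + 166*y + 152) + 16*y^2 + 48*y - 64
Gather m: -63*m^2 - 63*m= -63*m^2 - 63*m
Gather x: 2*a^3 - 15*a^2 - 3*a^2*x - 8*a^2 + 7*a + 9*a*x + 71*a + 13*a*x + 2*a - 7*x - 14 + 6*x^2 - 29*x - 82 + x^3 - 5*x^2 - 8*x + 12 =2*a^3 - 23*a^2 + 80*a + x^3 + x^2 + x*(-3*a^2 + 22*a - 44) - 84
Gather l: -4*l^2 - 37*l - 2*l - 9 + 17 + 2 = -4*l^2 - 39*l + 10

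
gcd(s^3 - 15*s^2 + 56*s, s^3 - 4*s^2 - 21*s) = s^2 - 7*s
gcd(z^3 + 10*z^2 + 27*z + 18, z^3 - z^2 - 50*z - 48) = z^2 + 7*z + 6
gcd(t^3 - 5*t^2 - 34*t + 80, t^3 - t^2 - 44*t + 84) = t - 2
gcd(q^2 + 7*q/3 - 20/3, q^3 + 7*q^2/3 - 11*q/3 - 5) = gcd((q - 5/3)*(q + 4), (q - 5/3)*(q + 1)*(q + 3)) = q - 5/3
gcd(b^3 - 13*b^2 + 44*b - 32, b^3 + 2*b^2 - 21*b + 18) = b - 1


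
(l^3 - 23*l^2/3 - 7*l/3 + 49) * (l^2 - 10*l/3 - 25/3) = l^5 - 11*l^4 + 134*l^3/9 + 362*l^2/3 - 1295*l/9 - 1225/3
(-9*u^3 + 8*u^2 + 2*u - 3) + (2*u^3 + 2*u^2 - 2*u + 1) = -7*u^3 + 10*u^2 - 2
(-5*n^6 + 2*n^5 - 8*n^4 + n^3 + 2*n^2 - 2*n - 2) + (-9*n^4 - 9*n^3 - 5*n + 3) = -5*n^6 + 2*n^5 - 17*n^4 - 8*n^3 + 2*n^2 - 7*n + 1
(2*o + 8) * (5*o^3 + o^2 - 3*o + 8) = 10*o^4 + 42*o^3 + 2*o^2 - 8*o + 64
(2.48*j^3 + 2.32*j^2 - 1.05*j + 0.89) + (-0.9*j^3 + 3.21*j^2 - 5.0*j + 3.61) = 1.58*j^3 + 5.53*j^2 - 6.05*j + 4.5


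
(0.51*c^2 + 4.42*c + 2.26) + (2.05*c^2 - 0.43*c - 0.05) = 2.56*c^2 + 3.99*c + 2.21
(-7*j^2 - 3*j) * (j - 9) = -7*j^3 + 60*j^2 + 27*j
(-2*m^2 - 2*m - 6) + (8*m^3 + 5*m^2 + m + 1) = 8*m^3 + 3*m^2 - m - 5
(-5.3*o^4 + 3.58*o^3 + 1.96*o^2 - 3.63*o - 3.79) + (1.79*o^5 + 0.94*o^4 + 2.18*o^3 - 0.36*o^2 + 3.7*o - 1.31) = 1.79*o^5 - 4.36*o^4 + 5.76*o^3 + 1.6*o^2 + 0.0700000000000003*o - 5.1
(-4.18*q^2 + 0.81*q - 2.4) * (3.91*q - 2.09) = -16.3438*q^3 + 11.9033*q^2 - 11.0769*q + 5.016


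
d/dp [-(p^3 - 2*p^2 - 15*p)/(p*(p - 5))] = -1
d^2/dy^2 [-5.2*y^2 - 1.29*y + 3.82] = -10.4000000000000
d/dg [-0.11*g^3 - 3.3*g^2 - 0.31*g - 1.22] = -0.33*g^2 - 6.6*g - 0.31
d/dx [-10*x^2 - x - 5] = -20*x - 1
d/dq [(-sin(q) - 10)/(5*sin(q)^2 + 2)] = (5*sin(q)^2 + 100*sin(q) - 2)*cos(q)/(5*sin(q)^2 + 2)^2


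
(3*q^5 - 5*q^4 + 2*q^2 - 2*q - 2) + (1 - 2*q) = 3*q^5 - 5*q^4 + 2*q^2 - 4*q - 1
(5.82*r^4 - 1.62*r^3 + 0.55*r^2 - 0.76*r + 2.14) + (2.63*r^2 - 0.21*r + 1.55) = 5.82*r^4 - 1.62*r^3 + 3.18*r^2 - 0.97*r + 3.69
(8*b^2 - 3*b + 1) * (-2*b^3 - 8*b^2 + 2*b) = -16*b^5 - 58*b^4 + 38*b^3 - 14*b^2 + 2*b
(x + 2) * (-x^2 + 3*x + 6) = -x^3 + x^2 + 12*x + 12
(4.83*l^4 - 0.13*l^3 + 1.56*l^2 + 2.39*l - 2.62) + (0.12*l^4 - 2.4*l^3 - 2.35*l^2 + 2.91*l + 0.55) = 4.95*l^4 - 2.53*l^3 - 0.79*l^2 + 5.3*l - 2.07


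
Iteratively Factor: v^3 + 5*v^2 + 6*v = (v + 3)*(v^2 + 2*v) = v*(v + 3)*(v + 2)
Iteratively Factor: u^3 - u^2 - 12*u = (u - 4)*(u^2 + 3*u) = (u - 4)*(u + 3)*(u)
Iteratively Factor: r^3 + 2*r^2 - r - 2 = (r + 1)*(r^2 + r - 2) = (r - 1)*(r + 1)*(r + 2)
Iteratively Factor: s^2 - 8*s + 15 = (s - 3)*(s - 5)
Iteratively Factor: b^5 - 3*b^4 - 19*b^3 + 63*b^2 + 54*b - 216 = (b + 2)*(b^4 - 5*b^3 - 9*b^2 + 81*b - 108) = (b - 3)*(b + 2)*(b^3 - 2*b^2 - 15*b + 36) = (b - 3)^2*(b + 2)*(b^2 + b - 12) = (b - 3)^2*(b + 2)*(b + 4)*(b - 3)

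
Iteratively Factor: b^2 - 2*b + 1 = (b - 1)*(b - 1)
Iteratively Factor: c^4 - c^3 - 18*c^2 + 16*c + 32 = (c + 4)*(c^3 - 5*c^2 + 2*c + 8) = (c - 2)*(c + 4)*(c^2 - 3*c - 4) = (c - 4)*(c - 2)*(c + 4)*(c + 1)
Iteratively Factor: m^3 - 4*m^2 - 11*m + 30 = (m - 2)*(m^2 - 2*m - 15) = (m - 5)*(m - 2)*(m + 3)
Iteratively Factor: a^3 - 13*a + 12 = (a + 4)*(a^2 - 4*a + 3) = (a - 3)*(a + 4)*(a - 1)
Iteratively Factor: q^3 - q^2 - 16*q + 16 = (q - 1)*(q^2 - 16) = (q - 4)*(q - 1)*(q + 4)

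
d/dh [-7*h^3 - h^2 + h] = -21*h^2 - 2*h + 1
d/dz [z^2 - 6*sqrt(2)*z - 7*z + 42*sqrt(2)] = 2*z - 6*sqrt(2) - 7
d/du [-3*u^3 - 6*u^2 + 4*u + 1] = -9*u^2 - 12*u + 4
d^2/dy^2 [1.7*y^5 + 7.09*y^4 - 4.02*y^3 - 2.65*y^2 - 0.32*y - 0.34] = 34.0*y^3 + 85.08*y^2 - 24.12*y - 5.3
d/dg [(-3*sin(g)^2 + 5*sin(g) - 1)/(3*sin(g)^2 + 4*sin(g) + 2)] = (-27*sin(g)^2 - 6*sin(g) + 14)*cos(g)/(3*sin(g)^2 + 4*sin(g) + 2)^2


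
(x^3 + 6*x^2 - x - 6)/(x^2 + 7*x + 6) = x - 1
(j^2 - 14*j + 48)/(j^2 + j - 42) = (j - 8)/(j + 7)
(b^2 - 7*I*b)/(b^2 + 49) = b/(b + 7*I)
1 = 1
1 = 1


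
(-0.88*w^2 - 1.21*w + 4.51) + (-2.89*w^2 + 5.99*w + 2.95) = -3.77*w^2 + 4.78*w + 7.46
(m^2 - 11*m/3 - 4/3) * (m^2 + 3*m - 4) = m^4 - 2*m^3/3 - 49*m^2/3 + 32*m/3 + 16/3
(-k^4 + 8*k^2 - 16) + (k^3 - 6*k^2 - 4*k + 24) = -k^4 + k^3 + 2*k^2 - 4*k + 8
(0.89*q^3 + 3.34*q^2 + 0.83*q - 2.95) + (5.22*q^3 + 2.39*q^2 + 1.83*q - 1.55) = 6.11*q^3 + 5.73*q^2 + 2.66*q - 4.5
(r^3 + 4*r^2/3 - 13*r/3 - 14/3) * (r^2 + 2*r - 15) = r^5 + 10*r^4/3 - 50*r^3/3 - 100*r^2/3 + 167*r/3 + 70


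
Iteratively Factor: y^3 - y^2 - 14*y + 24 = (y - 2)*(y^2 + y - 12) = (y - 2)*(y + 4)*(y - 3)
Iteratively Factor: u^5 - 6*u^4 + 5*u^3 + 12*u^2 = (u)*(u^4 - 6*u^3 + 5*u^2 + 12*u) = u*(u - 4)*(u^3 - 2*u^2 - 3*u) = u*(u - 4)*(u + 1)*(u^2 - 3*u) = u^2*(u - 4)*(u + 1)*(u - 3)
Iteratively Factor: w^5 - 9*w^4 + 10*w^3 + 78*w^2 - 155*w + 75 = (w - 1)*(w^4 - 8*w^3 + 2*w^2 + 80*w - 75) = (w - 5)*(w - 1)*(w^3 - 3*w^2 - 13*w + 15) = (w - 5)^2*(w - 1)*(w^2 + 2*w - 3) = (w - 5)^2*(w - 1)*(w + 3)*(w - 1)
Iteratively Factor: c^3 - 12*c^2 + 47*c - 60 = (c - 5)*(c^2 - 7*c + 12) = (c - 5)*(c - 4)*(c - 3)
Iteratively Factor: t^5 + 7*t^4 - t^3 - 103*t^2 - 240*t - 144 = (t - 4)*(t^4 + 11*t^3 + 43*t^2 + 69*t + 36) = (t - 4)*(t + 3)*(t^3 + 8*t^2 + 19*t + 12) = (t - 4)*(t + 3)*(t + 4)*(t^2 + 4*t + 3) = (t - 4)*(t + 1)*(t + 3)*(t + 4)*(t + 3)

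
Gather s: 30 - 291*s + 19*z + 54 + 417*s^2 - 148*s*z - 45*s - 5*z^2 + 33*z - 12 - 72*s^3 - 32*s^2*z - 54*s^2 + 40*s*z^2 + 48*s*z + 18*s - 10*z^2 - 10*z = -72*s^3 + s^2*(363 - 32*z) + s*(40*z^2 - 100*z - 318) - 15*z^2 + 42*z + 72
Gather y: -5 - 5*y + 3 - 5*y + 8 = 6 - 10*y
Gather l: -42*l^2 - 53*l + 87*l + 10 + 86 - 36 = -42*l^2 + 34*l + 60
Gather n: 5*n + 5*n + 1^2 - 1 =10*n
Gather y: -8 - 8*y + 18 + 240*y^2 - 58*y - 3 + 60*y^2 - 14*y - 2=300*y^2 - 80*y + 5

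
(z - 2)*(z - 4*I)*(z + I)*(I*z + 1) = I*z^4 + 4*z^3 - 2*I*z^3 - 8*z^2 + I*z^2 + 4*z - 2*I*z - 8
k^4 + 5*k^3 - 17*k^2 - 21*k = k*(k - 3)*(k + 1)*(k + 7)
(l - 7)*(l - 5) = l^2 - 12*l + 35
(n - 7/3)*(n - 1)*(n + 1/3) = n^3 - 3*n^2 + 11*n/9 + 7/9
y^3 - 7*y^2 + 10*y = y*(y - 5)*(y - 2)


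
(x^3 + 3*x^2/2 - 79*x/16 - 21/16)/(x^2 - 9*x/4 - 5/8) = (4*x^2 + 5*x - 21)/(2*(2*x - 5))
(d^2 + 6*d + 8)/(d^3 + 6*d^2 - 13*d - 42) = (d + 4)/(d^2 + 4*d - 21)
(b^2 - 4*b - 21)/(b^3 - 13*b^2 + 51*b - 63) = (b + 3)/(b^2 - 6*b + 9)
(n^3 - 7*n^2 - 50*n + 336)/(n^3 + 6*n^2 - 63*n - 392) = (n - 6)/(n + 7)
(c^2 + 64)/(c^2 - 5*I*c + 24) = (c + 8*I)/(c + 3*I)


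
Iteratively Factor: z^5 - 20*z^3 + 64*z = (z - 4)*(z^4 + 4*z^3 - 4*z^2 - 16*z) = (z - 4)*(z + 2)*(z^3 + 2*z^2 - 8*z) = (z - 4)*(z - 2)*(z + 2)*(z^2 + 4*z) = z*(z - 4)*(z - 2)*(z + 2)*(z + 4)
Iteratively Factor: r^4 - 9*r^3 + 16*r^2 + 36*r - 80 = (r - 4)*(r^3 - 5*r^2 - 4*r + 20) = (r - 5)*(r - 4)*(r^2 - 4) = (r - 5)*(r - 4)*(r + 2)*(r - 2)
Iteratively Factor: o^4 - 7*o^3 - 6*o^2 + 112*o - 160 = (o - 4)*(o^3 - 3*o^2 - 18*o + 40) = (o - 4)*(o - 2)*(o^2 - o - 20) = (o - 5)*(o - 4)*(o - 2)*(o + 4)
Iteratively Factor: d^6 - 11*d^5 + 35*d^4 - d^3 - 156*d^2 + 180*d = (d - 5)*(d^5 - 6*d^4 + 5*d^3 + 24*d^2 - 36*d) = (d - 5)*(d + 2)*(d^4 - 8*d^3 + 21*d^2 - 18*d) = (d - 5)*(d - 3)*(d + 2)*(d^3 - 5*d^2 + 6*d) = d*(d - 5)*(d - 3)*(d + 2)*(d^2 - 5*d + 6) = d*(d - 5)*(d - 3)*(d - 2)*(d + 2)*(d - 3)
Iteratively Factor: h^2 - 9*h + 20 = (h - 5)*(h - 4)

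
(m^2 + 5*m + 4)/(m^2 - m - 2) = (m + 4)/(m - 2)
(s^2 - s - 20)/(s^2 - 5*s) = (s + 4)/s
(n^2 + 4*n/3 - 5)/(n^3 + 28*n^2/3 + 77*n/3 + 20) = (3*n - 5)/(3*n^2 + 19*n + 20)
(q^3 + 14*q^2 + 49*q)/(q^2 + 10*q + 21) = q*(q + 7)/(q + 3)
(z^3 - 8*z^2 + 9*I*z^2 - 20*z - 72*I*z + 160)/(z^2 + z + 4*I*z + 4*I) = (z^2 + z*(-8 + 5*I) - 40*I)/(z + 1)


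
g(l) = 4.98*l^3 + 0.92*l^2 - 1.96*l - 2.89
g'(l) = 14.94*l^2 + 1.84*l - 1.96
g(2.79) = 106.96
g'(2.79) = 119.47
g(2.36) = 63.07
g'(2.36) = 85.59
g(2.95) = 127.18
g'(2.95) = 133.48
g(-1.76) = -23.74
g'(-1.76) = 41.08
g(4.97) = 621.46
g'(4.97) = 376.22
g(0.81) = -1.23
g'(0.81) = 9.33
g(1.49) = 12.71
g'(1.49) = 33.95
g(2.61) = 86.80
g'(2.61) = 104.62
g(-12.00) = -8452.33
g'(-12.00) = 2127.32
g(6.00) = 1094.15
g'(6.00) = 546.92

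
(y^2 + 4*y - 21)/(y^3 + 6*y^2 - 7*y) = (y - 3)/(y*(y - 1))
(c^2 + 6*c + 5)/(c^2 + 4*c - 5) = (c + 1)/(c - 1)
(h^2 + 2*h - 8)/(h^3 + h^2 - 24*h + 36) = (h + 4)/(h^2 + 3*h - 18)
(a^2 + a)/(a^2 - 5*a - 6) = a/(a - 6)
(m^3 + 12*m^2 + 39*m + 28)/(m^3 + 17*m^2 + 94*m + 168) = (m + 1)/(m + 6)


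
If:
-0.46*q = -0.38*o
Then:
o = 1.21052631578947*q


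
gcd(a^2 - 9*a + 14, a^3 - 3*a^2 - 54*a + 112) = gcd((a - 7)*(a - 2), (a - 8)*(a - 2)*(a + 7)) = a - 2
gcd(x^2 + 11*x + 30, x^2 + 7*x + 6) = x + 6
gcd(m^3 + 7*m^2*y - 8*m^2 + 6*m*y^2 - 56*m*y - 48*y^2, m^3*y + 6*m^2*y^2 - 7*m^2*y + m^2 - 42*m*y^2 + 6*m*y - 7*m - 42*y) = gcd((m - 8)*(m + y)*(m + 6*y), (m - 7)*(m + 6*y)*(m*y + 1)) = m + 6*y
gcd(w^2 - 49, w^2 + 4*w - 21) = w + 7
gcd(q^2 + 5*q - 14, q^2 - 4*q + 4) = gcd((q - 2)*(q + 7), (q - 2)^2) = q - 2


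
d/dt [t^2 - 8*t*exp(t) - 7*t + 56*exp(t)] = -8*t*exp(t) + 2*t + 48*exp(t) - 7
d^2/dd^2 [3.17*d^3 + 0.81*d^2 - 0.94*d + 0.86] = 19.02*d + 1.62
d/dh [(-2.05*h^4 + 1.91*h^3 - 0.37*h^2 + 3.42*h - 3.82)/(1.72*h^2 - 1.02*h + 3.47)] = (-7.052*h^5 + 9.5582*h^4 - 32.3504*h^3 + 14.3781*h^2 + 10.573*h + 7.971)/(2.9584*h^4 - 3.5088*h^3 + 12.9772*h^2 - 7.0788*h + 12.0409)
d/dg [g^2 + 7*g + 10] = 2*g + 7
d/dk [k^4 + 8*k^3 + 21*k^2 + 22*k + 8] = 4*k^3 + 24*k^2 + 42*k + 22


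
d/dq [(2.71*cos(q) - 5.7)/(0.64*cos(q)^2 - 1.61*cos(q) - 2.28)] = (1.7344*cos(q)^2 - 7.296*cos(q) + 15.3558)*sin(q)/(0.4096*cos(q)^4 - 2.0608*cos(q)^3 - 0.326299999999999*cos(q)^2 + 7.3416*cos(q) + 5.1984)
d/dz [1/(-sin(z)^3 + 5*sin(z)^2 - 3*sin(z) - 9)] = (3*sin(z) - 1)*cos(z)/((sin(z) - 3)^3*(sin(z) + 1)^2)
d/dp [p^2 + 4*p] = 2*p + 4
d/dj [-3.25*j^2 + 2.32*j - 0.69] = 2.32 - 6.5*j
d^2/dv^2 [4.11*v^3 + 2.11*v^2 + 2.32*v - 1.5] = 24.66*v + 4.22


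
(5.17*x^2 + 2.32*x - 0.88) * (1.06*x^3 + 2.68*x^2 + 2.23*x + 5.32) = 5.4802*x^5 + 16.3148*x^4 + 16.8139*x^3 + 30.3196*x^2 + 10.38*x - 4.6816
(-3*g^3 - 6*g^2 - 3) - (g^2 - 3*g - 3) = -3*g^3 - 7*g^2 + 3*g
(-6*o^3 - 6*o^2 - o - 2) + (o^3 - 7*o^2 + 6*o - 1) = -5*o^3 - 13*o^2 + 5*o - 3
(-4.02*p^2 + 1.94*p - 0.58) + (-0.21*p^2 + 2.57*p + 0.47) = -4.23*p^2 + 4.51*p - 0.11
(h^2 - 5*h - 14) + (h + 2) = h^2 - 4*h - 12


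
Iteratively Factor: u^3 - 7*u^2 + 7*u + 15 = (u - 3)*(u^2 - 4*u - 5) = (u - 3)*(u + 1)*(u - 5)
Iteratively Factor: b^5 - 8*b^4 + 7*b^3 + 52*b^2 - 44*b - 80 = (b + 1)*(b^4 - 9*b^3 + 16*b^2 + 36*b - 80) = (b - 2)*(b + 1)*(b^3 - 7*b^2 + 2*b + 40) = (b - 4)*(b - 2)*(b + 1)*(b^2 - 3*b - 10) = (b - 4)*(b - 2)*(b + 1)*(b + 2)*(b - 5)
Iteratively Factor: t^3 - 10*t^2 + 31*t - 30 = (t - 3)*(t^2 - 7*t + 10) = (t - 3)*(t - 2)*(t - 5)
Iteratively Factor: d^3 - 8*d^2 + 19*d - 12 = (d - 1)*(d^2 - 7*d + 12) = (d - 4)*(d - 1)*(d - 3)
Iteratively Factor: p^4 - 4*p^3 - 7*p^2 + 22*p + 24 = (p - 3)*(p^3 - p^2 - 10*p - 8) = (p - 3)*(p + 1)*(p^2 - 2*p - 8) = (p - 3)*(p + 1)*(p + 2)*(p - 4)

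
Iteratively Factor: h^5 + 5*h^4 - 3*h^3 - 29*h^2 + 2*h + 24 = (h + 1)*(h^4 + 4*h^3 - 7*h^2 - 22*h + 24) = (h + 1)*(h + 4)*(h^3 - 7*h + 6) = (h - 1)*(h + 1)*(h + 4)*(h^2 + h - 6) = (h - 1)*(h + 1)*(h + 3)*(h + 4)*(h - 2)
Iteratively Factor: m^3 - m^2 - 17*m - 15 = (m + 1)*(m^2 - 2*m - 15) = (m + 1)*(m + 3)*(m - 5)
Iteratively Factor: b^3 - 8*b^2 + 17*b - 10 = (b - 2)*(b^2 - 6*b + 5) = (b - 5)*(b - 2)*(b - 1)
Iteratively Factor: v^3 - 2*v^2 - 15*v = (v + 3)*(v^2 - 5*v) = (v - 5)*(v + 3)*(v)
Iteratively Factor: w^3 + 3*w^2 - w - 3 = (w + 3)*(w^2 - 1) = (w + 1)*(w + 3)*(w - 1)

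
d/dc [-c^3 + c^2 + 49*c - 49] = -3*c^2 + 2*c + 49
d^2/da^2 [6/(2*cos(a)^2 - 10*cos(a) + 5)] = 12*(8*sin(a)^4 - 34*sin(a)^2 + 125*cos(a)/2 - 15*cos(3*a)/2 - 64)/(2*sin(a)^2 + 10*cos(a) - 7)^3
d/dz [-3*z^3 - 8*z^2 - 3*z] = -9*z^2 - 16*z - 3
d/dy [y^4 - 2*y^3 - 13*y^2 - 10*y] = 4*y^3 - 6*y^2 - 26*y - 10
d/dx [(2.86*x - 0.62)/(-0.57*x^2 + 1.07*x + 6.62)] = (1.6302*x^2 - 0.7068*x + 19.5966)/(0.3249*x^4 - 1.2198*x^3 - 6.4019*x^2 + 14.1668*x + 43.8244)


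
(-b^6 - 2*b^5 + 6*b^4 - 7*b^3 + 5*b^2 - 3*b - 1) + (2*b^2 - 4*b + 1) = -b^6 - 2*b^5 + 6*b^4 - 7*b^3 + 7*b^2 - 7*b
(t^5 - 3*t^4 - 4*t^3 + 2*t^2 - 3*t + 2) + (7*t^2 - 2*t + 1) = t^5 - 3*t^4 - 4*t^3 + 9*t^2 - 5*t + 3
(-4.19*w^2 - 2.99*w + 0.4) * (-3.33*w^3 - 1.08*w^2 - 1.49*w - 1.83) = 13.9527*w^5 + 14.4819*w^4 + 8.1403*w^3 + 11.6908*w^2 + 4.8757*w - 0.732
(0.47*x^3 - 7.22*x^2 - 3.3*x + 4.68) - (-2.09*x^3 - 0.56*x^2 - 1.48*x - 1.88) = 2.56*x^3 - 6.66*x^2 - 1.82*x + 6.56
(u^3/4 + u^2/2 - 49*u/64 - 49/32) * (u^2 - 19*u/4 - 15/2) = u^5/4 - 11*u^4/16 - 321*u^3/64 - 421*u^2/256 + 833*u/64 + 735/64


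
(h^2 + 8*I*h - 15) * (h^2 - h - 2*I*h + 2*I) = h^4 - h^3 + 6*I*h^3 + h^2 - 6*I*h^2 - h + 30*I*h - 30*I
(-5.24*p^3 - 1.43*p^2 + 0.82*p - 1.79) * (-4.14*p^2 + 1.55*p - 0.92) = 21.6936*p^5 - 2.2018*p^4 - 0.790499999999999*p^3 + 9.9972*p^2 - 3.5289*p + 1.6468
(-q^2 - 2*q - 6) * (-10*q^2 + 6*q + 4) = 10*q^4 + 14*q^3 + 44*q^2 - 44*q - 24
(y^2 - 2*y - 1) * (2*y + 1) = 2*y^3 - 3*y^2 - 4*y - 1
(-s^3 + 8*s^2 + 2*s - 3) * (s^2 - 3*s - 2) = -s^5 + 11*s^4 - 20*s^3 - 25*s^2 + 5*s + 6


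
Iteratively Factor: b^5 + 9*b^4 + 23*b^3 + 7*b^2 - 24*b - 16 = (b + 1)*(b^4 + 8*b^3 + 15*b^2 - 8*b - 16) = (b - 1)*(b + 1)*(b^3 + 9*b^2 + 24*b + 16) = (b - 1)*(b + 1)^2*(b^2 + 8*b + 16) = (b - 1)*(b + 1)^2*(b + 4)*(b + 4)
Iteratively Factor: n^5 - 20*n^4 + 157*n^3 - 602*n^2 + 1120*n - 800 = (n - 5)*(n^4 - 15*n^3 + 82*n^2 - 192*n + 160) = (n - 5)*(n - 2)*(n^3 - 13*n^2 + 56*n - 80) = (n - 5)^2*(n - 2)*(n^2 - 8*n + 16) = (n - 5)^2*(n - 4)*(n - 2)*(n - 4)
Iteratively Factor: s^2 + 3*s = (s + 3)*(s)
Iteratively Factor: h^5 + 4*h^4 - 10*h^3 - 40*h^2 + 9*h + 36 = (h + 4)*(h^4 - 10*h^2 + 9) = (h + 1)*(h + 4)*(h^3 - h^2 - 9*h + 9) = (h - 1)*(h + 1)*(h + 4)*(h^2 - 9) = (h - 3)*(h - 1)*(h + 1)*(h + 4)*(h + 3)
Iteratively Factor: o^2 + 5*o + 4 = (o + 4)*(o + 1)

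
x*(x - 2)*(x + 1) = x^3 - x^2 - 2*x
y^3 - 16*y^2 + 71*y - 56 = (y - 8)*(y - 7)*(y - 1)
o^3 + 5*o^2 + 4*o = o*(o + 1)*(o + 4)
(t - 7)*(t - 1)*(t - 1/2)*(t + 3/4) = t^4 - 31*t^3/4 + 37*t^2/8 + 19*t/4 - 21/8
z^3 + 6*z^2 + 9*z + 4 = (z + 1)^2*(z + 4)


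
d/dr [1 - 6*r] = -6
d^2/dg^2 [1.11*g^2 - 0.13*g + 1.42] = 2.22000000000000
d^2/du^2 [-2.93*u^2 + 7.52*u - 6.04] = -5.86000000000000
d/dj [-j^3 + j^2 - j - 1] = -3*j^2 + 2*j - 1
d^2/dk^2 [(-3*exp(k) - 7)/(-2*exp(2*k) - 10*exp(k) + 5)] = (12*exp(4*k) + 52*exp(3*k) + 600*exp(2*k) + 1130*exp(k) + 425)*exp(k)/(8*exp(6*k) + 120*exp(5*k) + 540*exp(4*k) + 400*exp(3*k) - 1350*exp(2*k) + 750*exp(k) - 125)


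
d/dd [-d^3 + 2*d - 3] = 2 - 3*d^2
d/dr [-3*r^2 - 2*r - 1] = -6*r - 2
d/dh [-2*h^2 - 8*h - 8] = -4*h - 8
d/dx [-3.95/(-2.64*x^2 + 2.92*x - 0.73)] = (11.534 - 20.856*x)/(2.64*x^2 - 2.92*x + 0.73)^2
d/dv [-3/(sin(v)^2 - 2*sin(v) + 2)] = 6*(sin(v) - 1)*cos(v)/(sin(v)^2 - 2*sin(v) + 2)^2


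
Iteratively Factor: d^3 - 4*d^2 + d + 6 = (d - 2)*(d^2 - 2*d - 3) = (d - 3)*(d - 2)*(d + 1)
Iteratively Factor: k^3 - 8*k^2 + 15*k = (k - 5)*(k^2 - 3*k) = k*(k - 5)*(k - 3)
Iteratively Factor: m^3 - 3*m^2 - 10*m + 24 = (m - 4)*(m^2 + m - 6) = (m - 4)*(m + 3)*(m - 2)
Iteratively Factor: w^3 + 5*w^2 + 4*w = (w + 1)*(w^2 + 4*w) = (w + 1)*(w + 4)*(w)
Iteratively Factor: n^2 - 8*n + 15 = (n - 5)*(n - 3)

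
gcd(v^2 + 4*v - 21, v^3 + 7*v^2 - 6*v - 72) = v - 3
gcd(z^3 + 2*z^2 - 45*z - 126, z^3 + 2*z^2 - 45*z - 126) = z^3 + 2*z^2 - 45*z - 126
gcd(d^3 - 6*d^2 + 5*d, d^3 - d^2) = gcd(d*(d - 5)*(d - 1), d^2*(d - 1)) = d^2 - d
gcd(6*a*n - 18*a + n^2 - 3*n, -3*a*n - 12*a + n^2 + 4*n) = 1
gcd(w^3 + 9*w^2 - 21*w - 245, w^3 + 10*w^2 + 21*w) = w + 7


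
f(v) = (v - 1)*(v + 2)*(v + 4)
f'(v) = (v - 1)*(v + 2) + (v - 1)*(v + 4) + (v + 2)*(v + 4) = 3*v^2 + 10*v + 2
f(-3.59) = 2.99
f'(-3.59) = 4.76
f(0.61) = -4.69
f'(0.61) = 9.22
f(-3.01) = 4.01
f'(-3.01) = -0.92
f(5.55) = 328.07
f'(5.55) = 149.91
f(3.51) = 103.86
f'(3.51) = 74.06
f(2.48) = 42.96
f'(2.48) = 45.25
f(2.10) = 27.51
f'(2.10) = 36.23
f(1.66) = 13.67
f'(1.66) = 26.87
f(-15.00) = -2288.00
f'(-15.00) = 527.00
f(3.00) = 70.00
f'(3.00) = 59.00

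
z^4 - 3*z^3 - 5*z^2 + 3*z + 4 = (z - 4)*(z - 1)*(z + 1)^2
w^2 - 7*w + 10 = (w - 5)*(w - 2)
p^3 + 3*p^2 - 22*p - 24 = (p - 4)*(p + 1)*(p + 6)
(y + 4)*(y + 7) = y^2 + 11*y + 28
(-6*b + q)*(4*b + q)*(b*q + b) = -24*b^3*q - 24*b^3 - 2*b^2*q^2 - 2*b^2*q + b*q^3 + b*q^2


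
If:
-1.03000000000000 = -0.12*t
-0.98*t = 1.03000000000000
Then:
No Solution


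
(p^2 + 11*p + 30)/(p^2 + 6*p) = (p + 5)/p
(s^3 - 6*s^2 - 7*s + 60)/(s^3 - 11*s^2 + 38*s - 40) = (s + 3)/(s - 2)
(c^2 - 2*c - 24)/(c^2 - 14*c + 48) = (c + 4)/(c - 8)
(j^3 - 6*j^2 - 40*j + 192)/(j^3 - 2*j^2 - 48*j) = (j - 4)/j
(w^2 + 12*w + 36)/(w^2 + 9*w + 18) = (w + 6)/(w + 3)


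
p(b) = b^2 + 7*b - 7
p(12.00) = 221.00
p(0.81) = -0.67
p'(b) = 2*b + 7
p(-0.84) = -12.17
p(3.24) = 26.18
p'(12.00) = 31.00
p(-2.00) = -17.00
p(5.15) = 55.57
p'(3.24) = 13.48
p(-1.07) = -13.35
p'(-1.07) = 4.86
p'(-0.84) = 5.32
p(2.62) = 18.20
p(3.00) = 23.00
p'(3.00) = 13.00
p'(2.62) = 12.24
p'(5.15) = 17.30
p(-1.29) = -14.37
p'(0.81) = 8.62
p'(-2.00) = 3.00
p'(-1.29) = 4.42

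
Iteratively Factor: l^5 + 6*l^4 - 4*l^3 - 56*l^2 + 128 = (l + 2)*(l^4 + 4*l^3 - 12*l^2 - 32*l + 64) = (l - 2)*(l + 2)*(l^3 + 6*l^2 - 32) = (l - 2)^2*(l + 2)*(l^2 + 8*l + 16) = (l - 2)^2*(l + 2)*(l + 4)*(l + 4)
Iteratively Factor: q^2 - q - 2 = (q + 1)*(q - 2)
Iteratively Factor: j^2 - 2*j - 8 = (j + 2)*(j - 4)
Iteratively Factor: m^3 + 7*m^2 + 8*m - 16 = (m + 4)*(m^2 + 3*m - 4) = (m + 4)^2*(m - 1)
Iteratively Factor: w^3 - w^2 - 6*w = (w + 2)*(w^2 - 3*w) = (w - 3)*(w + 2)*(w)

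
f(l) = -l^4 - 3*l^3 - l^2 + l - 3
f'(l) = -4*l^3 - 9*l^2 - 2*l + 1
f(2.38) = -78.81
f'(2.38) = -108.66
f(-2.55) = -4.59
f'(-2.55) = 13.90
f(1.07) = -8.06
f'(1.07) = -16.34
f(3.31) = -239.48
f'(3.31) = -249.28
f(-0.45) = -3.42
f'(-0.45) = 0.44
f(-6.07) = -732.52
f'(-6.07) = 576.13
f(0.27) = -2.87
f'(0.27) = -0.27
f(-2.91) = -12.16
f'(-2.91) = 29.18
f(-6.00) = -693.00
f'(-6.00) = 553.00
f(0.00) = -3.00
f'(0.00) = 1.00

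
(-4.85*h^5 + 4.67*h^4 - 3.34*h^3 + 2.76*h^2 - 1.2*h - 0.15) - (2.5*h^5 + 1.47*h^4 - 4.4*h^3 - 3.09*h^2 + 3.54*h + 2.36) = -7.35*h^5 + 3.2*h^4 + 1.06*h^3 + 5.85*h^2 - 4.74*h - 2.51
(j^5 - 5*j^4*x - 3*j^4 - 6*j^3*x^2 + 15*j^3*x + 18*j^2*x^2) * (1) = j^5 - 5*j^4*x - 3*j^4 - 6*j^3*x^2 + 15*j^3*x + 18*j^2*x^2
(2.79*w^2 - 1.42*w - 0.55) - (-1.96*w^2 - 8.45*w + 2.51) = 4.75*w^2 + 7.03*w - 3.06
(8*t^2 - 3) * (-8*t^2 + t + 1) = -64*t^4 + 8*t^3 + 32*t^2 - 3*t - 3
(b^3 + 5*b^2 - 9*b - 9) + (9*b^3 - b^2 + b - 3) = 10*b^3 + 4*b^2 - 8*b - 12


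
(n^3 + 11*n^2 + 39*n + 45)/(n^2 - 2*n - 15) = (n^2 + 8*n + 15)/(n - 5)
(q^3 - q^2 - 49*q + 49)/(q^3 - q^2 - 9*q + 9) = (q^2 - 49)/(q^2 - 9)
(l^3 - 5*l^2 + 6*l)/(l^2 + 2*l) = (l^2 - 5*l + 6)/(l + 2)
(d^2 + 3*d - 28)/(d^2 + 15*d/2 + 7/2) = 2*(d - 4)/(2*d + 1)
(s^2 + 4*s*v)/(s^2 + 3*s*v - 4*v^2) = s/(s - v)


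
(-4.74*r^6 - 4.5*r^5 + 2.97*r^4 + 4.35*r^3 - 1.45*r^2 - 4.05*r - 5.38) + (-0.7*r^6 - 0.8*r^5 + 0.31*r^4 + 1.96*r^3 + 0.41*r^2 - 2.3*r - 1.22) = -5.44*r^6 - 5.3*r^5 + 3.28*r^4 + 6.31*r^3 - 1.04*r^2 - 6.35*r - 6.6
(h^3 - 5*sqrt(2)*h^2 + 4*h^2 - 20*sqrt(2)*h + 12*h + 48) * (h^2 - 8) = h^5 - 5*sqrt(2)*h^4 + 4*h^4 - 20*sqrt(2)*h^3 + 4*h^3 + 16*h^2 + 40*sqrt(2)*h^2 - 96*h + 160*sqrt(2)*h - 384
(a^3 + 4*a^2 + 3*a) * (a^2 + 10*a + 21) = a^5 + 14*a^4 + 64*a^3 + 114*a^2 + 63*a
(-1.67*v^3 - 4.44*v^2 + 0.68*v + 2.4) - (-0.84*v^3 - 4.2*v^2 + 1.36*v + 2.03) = -0.83*v^3 - 0.24*v^2 - 0.68*v + 0.37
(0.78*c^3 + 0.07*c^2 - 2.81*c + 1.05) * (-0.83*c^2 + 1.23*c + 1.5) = -0.6474*c^5 + 0.9013*c^4 + 3.5884*c^3 - 4.2228*c^2 - 2.9235*c + 1.575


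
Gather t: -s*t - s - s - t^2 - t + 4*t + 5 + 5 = -2*s - t^2 + t*(3 - s) + 10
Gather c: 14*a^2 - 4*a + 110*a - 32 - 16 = 14*a^2 + 106*a - 48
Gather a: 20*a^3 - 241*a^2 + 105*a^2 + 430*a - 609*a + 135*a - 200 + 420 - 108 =20*a^3 - 136*a^2 - 44*a + 112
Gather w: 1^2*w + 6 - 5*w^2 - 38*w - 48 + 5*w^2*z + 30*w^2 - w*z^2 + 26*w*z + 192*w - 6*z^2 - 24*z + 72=w^2*(5*z + 25) + w*(-z^2 + 26*z + 155) - 6*z^2 - 24*z + 30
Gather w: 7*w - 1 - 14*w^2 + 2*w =-14*w^2 + 9*w - 1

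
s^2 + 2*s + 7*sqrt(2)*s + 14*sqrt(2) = (s + 2)*(s + 7*sqrt(2))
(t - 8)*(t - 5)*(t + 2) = t^3 - 11*t^2 + 14*t + 80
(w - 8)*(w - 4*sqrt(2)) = w^2 - 8*w - 4*sqrt(2)*w + 32*sqrt(2)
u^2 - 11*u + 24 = (u - 8)*(u - 3)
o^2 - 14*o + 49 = (o - 7)^2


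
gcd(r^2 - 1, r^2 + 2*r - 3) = r - 1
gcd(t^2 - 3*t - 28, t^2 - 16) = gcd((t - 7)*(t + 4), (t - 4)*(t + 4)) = t + 4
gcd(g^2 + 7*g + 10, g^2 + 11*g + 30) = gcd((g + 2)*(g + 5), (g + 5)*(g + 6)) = g + 5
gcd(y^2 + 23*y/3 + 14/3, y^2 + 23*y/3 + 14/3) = y^2 + 23*y/3 + 14/3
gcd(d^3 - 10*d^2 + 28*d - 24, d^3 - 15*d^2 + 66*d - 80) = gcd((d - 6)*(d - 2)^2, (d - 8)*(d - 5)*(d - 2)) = d - 2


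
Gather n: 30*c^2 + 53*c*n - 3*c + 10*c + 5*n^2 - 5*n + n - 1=30*c^2 + 7*c + 5*n^2 + n*(53*c - 4) - 1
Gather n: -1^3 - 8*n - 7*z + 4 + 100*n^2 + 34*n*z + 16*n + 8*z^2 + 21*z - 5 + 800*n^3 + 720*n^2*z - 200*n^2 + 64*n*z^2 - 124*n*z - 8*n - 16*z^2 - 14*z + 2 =800*n^3 + n^2*(720*z - 100) + n*(64*z^2 - 90*z) - 8*z^2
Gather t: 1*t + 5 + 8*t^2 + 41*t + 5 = 8*t^2 + 42*t + 10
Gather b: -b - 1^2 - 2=-b - 3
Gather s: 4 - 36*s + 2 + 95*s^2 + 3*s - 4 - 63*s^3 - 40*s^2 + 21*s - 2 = -63*s^3 + 55*s^2 - 12*s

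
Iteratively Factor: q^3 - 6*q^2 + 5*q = (q - 5)*(q^2 - q) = q*(q - 5)*(q - 1)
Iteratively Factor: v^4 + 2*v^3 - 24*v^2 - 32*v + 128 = (v + 4)*(v^3 - 2*v^2 - 16*v + 32) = (v + 4)^2*(v^2 - 6*v + 8) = (v - 2)*(v + 4)^2*(v - 4)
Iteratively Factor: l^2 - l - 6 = (l - 3)*(l + 2)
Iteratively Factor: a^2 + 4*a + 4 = (a + 2)*(a + 2)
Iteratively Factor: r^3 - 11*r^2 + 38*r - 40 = (r - 2)*(r^2 - 9*r + 20) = (r - 5)*(r - 2)*(r - 4)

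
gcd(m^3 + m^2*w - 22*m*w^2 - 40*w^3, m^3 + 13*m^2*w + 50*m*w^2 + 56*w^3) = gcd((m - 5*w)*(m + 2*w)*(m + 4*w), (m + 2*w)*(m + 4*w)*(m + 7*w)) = m^2 + 6*m*w + 8*w^2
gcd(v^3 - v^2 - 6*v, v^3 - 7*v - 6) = v^2 - v - 6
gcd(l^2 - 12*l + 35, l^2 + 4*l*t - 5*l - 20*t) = l - 5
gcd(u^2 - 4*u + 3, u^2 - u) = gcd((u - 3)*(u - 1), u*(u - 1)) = u - 1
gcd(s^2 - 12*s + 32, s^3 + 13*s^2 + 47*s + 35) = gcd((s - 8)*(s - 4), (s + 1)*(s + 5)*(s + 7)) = 1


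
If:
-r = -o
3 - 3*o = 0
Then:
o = 1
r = 1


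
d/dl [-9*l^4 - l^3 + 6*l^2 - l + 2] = -36*l^3 - 3*l^2 + 12*l - 1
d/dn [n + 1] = 1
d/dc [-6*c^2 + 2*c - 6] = 2 - 12*c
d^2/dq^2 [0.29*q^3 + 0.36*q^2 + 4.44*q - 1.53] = 1.74*q + 0.72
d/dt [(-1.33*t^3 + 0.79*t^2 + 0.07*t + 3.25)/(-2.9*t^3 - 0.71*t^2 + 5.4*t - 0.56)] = (3.2353*t^4 - 13.958*t^3 + 34.8251*t^2 + 3.7302*t - 17.5892)/(8.41*t^6 + 4.118*t^5 - 30.8159*t^4 - 4.42*t^3 + 29.9552*t^2 - 6.048*t + 0.3136)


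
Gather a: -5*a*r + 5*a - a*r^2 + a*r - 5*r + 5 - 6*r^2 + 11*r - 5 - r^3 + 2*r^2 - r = a*(-r^2 - 4*r + 5) - r^3 - 4*r^2 + 5*r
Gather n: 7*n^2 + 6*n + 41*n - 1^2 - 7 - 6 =7*n^2 + 47*n - 14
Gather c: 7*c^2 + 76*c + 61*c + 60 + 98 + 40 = 7*c^2 + 137*c + 198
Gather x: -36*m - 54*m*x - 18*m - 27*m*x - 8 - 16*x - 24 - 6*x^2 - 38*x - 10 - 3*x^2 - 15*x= -54*m - 9*x^2 + x*(-81*m - 69) - 42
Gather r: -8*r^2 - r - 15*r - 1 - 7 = -8*r^2 - 16*r - 8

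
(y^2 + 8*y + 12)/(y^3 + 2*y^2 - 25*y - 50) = (y + 6)/(y^2 - 25)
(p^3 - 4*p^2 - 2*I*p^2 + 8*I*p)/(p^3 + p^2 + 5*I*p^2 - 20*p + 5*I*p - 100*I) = p*(p - 2*I)/(p^2 + 5*p*(1 + I) + 25*I)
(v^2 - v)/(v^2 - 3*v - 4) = v*(1 - v)/(-v^2 + 3*v + 4)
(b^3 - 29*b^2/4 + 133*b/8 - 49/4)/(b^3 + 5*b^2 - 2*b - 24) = (8*b^2 - 42*b + 49)/(8*(b^2 + 7*b + 12))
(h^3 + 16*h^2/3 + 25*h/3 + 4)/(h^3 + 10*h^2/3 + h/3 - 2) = (3*h + 4)/(3*h - 2)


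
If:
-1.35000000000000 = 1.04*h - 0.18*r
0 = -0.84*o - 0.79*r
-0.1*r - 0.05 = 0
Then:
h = -1.38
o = 0.47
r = -0.50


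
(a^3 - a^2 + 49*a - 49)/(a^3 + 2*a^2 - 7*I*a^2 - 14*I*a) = (a^2 + a*(-1 + 7*I) - 7*I)/(a*(a + 2))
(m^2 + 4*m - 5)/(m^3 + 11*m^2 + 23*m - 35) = 1/(m + 7)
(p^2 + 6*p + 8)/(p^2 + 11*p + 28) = (p + 2)/(p + 7)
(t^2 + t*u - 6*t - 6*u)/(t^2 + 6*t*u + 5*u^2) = (t - 6)/(t + 5*u)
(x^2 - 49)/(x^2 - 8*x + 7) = (x + 7)/(x - 1)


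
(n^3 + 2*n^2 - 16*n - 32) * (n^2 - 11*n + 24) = n^5 - 9*n^4 - 14*n^3 + 192*n^2 - 32*n - 768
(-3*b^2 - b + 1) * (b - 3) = -3*b^3 + 8*b^2 + 4*b - 3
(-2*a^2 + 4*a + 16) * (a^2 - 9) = -2*a^4 + 4*a^3 + 34*a^2 - 36*a - 144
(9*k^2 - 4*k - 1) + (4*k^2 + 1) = 13*k^2 - 4*k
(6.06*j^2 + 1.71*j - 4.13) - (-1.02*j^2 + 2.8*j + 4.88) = 7.08*j^2 - 1.09*j - 9.01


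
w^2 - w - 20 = (w - 5)*(w + 4)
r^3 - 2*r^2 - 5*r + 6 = (r - 3)*(r - 1)*(r + 2)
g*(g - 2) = g^2 - 2*g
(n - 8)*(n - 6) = n^2 - 14*n + 48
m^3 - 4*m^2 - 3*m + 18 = (m - 3)^2*(m + 2)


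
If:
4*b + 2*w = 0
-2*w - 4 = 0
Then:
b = 1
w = -2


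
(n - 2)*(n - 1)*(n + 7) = n^3 + 4*n^2 - 19*n + 14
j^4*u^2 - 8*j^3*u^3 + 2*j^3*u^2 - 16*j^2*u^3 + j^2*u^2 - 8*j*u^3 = j*(j - 8*u)*(j*u + u)^2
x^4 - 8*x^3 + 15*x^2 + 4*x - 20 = (x - 5)*(x - 2)^2*(x + 1)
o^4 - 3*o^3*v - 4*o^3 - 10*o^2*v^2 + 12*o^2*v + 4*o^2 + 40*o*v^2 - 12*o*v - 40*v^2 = (o - 2)^2*(o - 5*v)*(o + 2*v)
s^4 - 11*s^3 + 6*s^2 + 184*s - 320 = (s - 8)*(s - 5)*(s - 2)*(s + 4)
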